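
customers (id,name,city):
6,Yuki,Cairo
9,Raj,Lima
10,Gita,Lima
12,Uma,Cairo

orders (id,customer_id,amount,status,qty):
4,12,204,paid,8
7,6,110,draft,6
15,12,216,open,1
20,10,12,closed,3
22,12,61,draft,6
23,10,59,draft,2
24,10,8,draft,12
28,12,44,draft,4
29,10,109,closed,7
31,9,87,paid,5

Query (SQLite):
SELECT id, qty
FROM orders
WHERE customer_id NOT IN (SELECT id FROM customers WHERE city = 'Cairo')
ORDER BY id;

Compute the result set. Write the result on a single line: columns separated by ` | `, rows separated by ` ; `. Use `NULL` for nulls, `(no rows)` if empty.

20 | 3 ; 23 | 2 ; 24 | 12 ; 29 | 7 ; 31 | 5

Inner query: customers.id where city = 'Cairo'.
Outer: keep orders rows whose customer_id is not in that set.
Inner query → {6, 12}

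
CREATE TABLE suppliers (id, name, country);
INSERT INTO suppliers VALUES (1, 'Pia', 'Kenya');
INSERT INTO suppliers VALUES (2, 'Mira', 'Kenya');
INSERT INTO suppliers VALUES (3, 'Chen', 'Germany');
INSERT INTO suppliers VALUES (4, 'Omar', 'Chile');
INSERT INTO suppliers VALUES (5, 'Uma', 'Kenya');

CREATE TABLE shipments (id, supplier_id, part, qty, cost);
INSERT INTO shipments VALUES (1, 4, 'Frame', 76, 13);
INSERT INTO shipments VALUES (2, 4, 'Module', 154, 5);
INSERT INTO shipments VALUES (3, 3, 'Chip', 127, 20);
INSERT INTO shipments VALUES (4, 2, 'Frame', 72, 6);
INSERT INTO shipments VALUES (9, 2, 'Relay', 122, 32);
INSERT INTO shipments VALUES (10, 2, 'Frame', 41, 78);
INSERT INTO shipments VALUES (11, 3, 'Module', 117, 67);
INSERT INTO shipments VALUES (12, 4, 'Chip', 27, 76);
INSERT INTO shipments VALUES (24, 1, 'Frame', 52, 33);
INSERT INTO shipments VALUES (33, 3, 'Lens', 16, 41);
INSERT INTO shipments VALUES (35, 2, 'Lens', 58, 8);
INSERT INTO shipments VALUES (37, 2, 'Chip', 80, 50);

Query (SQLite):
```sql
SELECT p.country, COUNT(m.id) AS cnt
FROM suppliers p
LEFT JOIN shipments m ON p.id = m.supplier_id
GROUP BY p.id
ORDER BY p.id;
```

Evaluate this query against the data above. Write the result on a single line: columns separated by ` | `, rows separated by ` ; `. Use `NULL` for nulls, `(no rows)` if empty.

LEFT JOIN keeps every suppliers row; unmatched ones get NULL for shipments columns.
Group by suppliers.id and compute COUNT(m.id). COUNT(col) of an all-NULL group is 0.
  1: ids {24} → COUNT(m.id)=1
  2: ids {4, 9, 10, 35, 37} → COUNT(m.id)=5
  3: ids {3, 11, 33} → COUNT(m.id)=3
  4: ids {1, 2, 12} → COUNT(m.id)=3
  5: ids {—} → COUNT(m.id)=0

Kenya | 1 ; Kenya | 5 ; Germany | 3 ; Chile | 3 ; Kenya | 0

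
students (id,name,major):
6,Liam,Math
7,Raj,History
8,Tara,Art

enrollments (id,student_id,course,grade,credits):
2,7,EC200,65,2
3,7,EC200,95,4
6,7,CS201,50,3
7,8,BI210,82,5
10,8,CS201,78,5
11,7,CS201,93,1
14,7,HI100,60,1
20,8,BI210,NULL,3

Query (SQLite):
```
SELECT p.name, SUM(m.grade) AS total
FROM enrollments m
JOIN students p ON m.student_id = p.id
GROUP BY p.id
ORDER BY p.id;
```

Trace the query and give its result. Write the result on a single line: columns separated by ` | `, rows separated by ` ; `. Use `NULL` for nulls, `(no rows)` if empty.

Raj | 363 ; Tara | 160

Join each enrollments row to its students via student_id.
Group joined rows by students.id; compute SUM(m.grade) per group.
  7: ids {2, 3, 6, 11, 14} → SUM(m.grade)=363
  8: ids {7, 10, 20} → SUM(m.grade)=160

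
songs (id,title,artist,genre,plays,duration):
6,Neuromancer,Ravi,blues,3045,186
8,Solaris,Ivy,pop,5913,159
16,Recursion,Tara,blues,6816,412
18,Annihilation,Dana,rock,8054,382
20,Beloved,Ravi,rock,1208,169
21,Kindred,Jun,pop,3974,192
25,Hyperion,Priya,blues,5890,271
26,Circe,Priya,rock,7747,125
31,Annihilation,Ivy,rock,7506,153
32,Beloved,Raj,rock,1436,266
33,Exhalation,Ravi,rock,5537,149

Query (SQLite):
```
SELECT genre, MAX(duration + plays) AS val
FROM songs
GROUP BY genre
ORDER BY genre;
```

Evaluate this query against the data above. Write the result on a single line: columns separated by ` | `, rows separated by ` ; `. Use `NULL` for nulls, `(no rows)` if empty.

blues | 7228 ; pop | 6072 ; rock | 8436

For each row compute duration + plays.
Group by genre; take MAX of the expression per group.
  blues: ids {6, 16, 25} → MAX(duration + plays)=7228
  pop: ids {8, 21} → MAX(duration + plays)=6072
  rock: ids {18, 20, 26, 31, 32, 33} → MAX(duration + plays)=8436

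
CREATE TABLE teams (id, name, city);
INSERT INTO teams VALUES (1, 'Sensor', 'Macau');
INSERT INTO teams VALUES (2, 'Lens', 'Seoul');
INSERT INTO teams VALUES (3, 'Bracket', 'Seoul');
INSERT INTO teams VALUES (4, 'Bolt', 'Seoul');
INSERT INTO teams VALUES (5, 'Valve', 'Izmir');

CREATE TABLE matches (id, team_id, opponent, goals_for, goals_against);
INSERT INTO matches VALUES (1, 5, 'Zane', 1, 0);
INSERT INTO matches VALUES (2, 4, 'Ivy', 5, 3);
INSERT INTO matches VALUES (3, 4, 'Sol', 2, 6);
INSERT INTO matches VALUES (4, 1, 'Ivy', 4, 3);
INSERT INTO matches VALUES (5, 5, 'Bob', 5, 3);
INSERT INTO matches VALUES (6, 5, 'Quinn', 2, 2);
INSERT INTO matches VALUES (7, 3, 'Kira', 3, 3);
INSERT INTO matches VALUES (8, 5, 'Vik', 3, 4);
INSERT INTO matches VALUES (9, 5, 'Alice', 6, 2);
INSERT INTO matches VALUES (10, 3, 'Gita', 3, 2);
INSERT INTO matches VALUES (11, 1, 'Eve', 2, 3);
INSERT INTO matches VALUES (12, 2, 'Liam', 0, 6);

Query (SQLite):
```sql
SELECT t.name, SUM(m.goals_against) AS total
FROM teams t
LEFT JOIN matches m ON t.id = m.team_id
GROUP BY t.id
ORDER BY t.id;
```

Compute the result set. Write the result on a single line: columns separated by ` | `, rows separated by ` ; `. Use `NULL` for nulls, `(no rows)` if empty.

Sensor | 6 ; Lens | 6 ; Bracket | 5 ; Bolt | 9 ; Valve | 11

LEFT JOIN keeps every teams row; unmatched ones get NULL for matches columns.
Group by teams.id and compute SUM(m.goals_against). SUM over an all-NULL group is NULL.
  1: ids {4, 11} → SUM(m.goals_against)=6
  2: ids {12} → SUM(m.goals_against)=6
  3: ids {7, 10} → SUM(m.goals_against)=5
  4: ids {2, 3} → SUM(m.goals_against)=9
  5: ids {1, 5, 6, 8, 9} → SUM(m.goals_against)=11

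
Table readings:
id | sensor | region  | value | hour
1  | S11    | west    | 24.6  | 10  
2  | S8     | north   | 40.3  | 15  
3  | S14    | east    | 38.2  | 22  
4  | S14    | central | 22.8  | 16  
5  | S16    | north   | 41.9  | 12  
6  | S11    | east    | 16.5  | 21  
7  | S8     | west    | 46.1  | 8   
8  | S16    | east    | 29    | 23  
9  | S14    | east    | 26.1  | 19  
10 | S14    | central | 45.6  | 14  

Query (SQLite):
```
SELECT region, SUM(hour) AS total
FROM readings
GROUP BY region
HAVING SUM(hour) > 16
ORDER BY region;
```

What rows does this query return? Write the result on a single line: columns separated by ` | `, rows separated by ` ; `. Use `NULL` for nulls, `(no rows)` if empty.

central | 30 ; east | 85 ; north | 27 ; west | 18

Partition readings by region; compute SUM(hour) within each group.
HAVING: keep groups where SUM(hour) > 16.
  central: ids {4, 10} → SUM(hour)=30
  east: ids {3, 6, 8, 9} → SUM(hour)=85
  north: ids {2, 5} → SUM(hour)=27
  west: ids {1, 7} → SUM(hour)=18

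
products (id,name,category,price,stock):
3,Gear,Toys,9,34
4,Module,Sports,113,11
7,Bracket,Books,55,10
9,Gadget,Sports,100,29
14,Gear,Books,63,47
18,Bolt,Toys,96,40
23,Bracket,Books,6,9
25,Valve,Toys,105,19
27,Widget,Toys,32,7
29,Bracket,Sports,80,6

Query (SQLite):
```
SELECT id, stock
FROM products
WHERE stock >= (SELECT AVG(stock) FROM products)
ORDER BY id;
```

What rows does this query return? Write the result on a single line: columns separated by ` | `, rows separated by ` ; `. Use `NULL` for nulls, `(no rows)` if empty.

3 | 34 ; 9 | 29 ; 14 | 47 ; 18 | 40

Scalar subquery: AVG(stock) over all products rows = 21.2.
Keep rows where stock >= that value.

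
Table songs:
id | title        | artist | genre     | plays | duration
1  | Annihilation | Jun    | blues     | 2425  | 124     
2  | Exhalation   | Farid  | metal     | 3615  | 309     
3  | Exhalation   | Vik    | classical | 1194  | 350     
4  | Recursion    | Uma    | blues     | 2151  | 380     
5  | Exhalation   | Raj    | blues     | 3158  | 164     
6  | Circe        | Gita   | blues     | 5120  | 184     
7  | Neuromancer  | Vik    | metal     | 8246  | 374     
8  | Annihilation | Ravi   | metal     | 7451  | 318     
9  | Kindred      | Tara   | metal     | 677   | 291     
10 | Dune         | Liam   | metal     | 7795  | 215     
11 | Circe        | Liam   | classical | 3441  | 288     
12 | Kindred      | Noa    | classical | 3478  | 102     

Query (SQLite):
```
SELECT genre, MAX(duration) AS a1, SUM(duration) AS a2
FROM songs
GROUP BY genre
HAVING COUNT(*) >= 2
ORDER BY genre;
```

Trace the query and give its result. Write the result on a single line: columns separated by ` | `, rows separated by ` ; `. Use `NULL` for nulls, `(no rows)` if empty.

blues | 380 | 852 ; classical | 350 | 740 ; metal | 374 | 1507

Group songs by genre.
Per group compute: MAX(duration), SUM(duration).
HAVING: drop groups with fewer than 2 rows.
  blues: ids {1, 4, 5, 6} → MAX(duration)=380, SUM(duration)=852
  classical: ids {3, 11, 12} → MAX(duration)=350, SUM(duration)=740
  metal: ids {2, 7, 8, 9, 10} → MAX(duration)=374, SUM(duration)=1507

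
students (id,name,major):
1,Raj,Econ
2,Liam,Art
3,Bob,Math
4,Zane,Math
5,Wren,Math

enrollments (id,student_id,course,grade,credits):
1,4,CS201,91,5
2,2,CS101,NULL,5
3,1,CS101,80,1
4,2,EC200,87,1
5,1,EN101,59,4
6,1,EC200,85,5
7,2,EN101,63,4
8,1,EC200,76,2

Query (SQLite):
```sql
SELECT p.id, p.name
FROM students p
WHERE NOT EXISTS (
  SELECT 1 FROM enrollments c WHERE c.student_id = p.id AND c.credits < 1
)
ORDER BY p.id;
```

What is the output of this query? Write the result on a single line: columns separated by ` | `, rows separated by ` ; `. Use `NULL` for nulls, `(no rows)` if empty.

1 | Raj ; 2 | Liam ; 3 | Bob ; 4 | Zane ; 5 | Wren

For each students row, check whether any enrollments with matching student_id has credits < 1.
Keep rows where that is false.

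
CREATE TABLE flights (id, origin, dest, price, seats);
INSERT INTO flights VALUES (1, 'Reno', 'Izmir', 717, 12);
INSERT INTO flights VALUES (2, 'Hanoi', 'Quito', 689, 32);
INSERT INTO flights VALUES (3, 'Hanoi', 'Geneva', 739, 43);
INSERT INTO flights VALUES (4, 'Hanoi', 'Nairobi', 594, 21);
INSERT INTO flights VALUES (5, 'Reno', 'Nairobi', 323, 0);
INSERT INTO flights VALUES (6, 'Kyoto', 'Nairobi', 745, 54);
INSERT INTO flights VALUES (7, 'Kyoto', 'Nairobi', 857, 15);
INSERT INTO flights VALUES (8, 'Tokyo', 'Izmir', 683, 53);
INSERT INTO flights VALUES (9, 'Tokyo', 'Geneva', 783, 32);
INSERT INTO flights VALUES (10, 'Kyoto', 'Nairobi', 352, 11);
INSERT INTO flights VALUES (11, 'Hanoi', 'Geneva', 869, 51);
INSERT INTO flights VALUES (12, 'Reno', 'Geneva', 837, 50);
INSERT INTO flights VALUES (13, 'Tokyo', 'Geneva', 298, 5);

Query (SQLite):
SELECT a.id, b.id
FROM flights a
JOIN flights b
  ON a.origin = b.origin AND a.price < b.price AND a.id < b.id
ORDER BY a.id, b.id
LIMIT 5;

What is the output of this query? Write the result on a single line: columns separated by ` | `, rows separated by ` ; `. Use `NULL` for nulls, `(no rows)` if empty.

Pairs (a,b) with same origin, a.price < b.price, a.id < b.id.
origin groups: Hanoi:{2,3,4,11} Kyoto:{6,7,10} Reno:{1,5,12} Tokyo:{8,9,13}
Ordered by (a.id, b.id); first 5.

1 | 12 ; 2 | 3 ; 2 | 11 ; 3 | 11 ; 4 | 11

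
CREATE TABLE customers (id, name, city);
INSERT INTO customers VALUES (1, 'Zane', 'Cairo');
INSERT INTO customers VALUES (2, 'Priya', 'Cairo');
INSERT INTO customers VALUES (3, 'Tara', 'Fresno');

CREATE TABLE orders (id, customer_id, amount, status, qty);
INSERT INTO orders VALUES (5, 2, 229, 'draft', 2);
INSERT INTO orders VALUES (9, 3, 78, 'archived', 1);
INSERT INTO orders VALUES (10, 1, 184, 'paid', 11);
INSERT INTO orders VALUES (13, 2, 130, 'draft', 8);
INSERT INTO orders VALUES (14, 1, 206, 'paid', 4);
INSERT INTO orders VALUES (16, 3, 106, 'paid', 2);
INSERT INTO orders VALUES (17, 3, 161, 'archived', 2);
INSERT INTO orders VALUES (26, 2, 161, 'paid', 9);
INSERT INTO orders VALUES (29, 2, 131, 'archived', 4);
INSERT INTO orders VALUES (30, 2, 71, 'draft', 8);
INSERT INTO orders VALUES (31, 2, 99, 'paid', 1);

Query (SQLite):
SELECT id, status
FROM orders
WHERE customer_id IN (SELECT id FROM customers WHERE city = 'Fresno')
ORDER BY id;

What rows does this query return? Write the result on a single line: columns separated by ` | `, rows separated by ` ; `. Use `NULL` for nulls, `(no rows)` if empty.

Inner query: customers.id where city = 'Fresno'.
Outer: keep orders rows whose customer_id is in that set.
Inner query → {3}

9 | archived ; 16 | paid ; 17 | archived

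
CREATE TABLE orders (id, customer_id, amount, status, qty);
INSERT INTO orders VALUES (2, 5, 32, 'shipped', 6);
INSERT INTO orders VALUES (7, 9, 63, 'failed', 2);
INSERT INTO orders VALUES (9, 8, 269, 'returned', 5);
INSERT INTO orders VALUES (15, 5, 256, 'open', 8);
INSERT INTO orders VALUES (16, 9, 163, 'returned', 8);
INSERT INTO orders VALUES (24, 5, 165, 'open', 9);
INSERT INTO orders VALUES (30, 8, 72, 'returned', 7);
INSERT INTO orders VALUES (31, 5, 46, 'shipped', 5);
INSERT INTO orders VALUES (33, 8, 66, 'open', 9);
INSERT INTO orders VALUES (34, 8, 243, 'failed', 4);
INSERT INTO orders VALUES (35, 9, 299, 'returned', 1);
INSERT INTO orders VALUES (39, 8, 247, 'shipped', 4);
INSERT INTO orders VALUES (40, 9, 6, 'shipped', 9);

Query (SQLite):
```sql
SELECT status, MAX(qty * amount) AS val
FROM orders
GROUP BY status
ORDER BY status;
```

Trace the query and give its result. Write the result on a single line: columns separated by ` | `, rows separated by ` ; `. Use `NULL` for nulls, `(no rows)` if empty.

For each row compute qty * amount.
Group by status; take MAX of the expression per group.
  failed: ids {7, 34} → MAX(qty * amount)=972
  open: ids {15, 24, 33} → MAX(qty * amount)=2048
  returned: ids {9, 16, 30, 35} → MAX(qty * amount)=1345
  shipped: ids {2, 31, 39, 40} → MAX(qty * amount)=988

failed | 972 ; open | 2048 ; returned | 1345 ; shipped | 988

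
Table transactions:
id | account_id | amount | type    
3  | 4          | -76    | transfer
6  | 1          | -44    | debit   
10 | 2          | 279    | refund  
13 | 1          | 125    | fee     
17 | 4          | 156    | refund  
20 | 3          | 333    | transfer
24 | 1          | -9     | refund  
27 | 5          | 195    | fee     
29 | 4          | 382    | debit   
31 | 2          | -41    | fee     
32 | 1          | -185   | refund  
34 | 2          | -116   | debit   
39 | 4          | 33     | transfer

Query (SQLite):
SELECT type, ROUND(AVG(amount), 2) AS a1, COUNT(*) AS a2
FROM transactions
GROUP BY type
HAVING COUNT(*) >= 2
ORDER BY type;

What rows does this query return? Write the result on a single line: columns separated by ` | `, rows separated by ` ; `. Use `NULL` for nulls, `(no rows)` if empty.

debit | 74 | 3 ; fee | 93 | 3 ; refund | 60.25 | 4 ; transfer | 96.67 | 3

Group transactions by type.
Per group compute: ROUND(AVG(amount), 2), COUNT(*).
HAVING: drop groups with fewer than 2 rows.
  debit: ids {6, 29, 34} → ROUND(AVG(amount), 2)=74, COUNT(*)=3
  fee: ids {13, 27, 31} → ROUND(AVG(amount), 2)=93, COUNT(*)=3
  refund: ids {10, 17, 24, 32} → ROUND(AVG(amount), 2)=60.25, COUNT(*)=4
  transfer: ids {3, 20, 39} → ROUND(AVG(amount), 2)=96.67, COUNT(*)=3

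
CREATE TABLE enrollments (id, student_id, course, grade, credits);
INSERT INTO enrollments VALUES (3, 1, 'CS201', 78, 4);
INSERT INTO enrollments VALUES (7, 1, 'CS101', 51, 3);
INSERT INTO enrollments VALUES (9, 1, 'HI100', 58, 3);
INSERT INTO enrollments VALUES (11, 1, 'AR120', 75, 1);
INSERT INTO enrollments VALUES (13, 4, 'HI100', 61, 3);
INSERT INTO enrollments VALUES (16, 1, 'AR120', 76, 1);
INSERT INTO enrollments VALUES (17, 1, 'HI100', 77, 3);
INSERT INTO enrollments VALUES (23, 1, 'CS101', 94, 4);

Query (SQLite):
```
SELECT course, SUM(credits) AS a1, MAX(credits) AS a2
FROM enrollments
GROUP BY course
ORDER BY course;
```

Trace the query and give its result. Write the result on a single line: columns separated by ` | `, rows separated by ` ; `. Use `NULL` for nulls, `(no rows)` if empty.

Group enrollments by course.
Per group compute: SUM(credits), MAX(credits).
  AR120: ids {11, 16} → SUM(credits)=2, MAX(credits)=1
  CS101: ids {7, 23} → SUM(credits)=7, MAX(credits)=4
  CS201: ids {3} → SUM(credits)=4, MAX(credits)=4
  HI100: ids {9, 13, 17} → SUM(credits)=9, MAX(credits)=3

AR120 | 2 | 1 ; CS101 | 7 | 4 ; CS201 | 4 | 4 ; HI100 | 9 | 3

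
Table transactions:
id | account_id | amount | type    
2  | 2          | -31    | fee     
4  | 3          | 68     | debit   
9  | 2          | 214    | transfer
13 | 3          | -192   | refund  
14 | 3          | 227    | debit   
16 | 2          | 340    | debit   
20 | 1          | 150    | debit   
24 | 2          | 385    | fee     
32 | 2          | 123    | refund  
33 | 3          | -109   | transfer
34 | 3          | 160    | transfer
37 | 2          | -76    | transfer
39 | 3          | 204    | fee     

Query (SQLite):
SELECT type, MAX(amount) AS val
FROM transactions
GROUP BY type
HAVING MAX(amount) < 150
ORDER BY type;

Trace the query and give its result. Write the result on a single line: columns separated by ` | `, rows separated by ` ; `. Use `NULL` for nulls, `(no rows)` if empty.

Partition transactions by type; compute MAX(amount) within each group.
HAVING: keep groups where MAX(amount) < 150.
  debit: ids {4, 14, 16, 20} → MAX(amount)=340
  fee: ids {2, 24, 39} → MAX(amount)=385
  refund: ids {13, 32} → MAX(amount)=123
  transfer: ids {9, 33, 34, 37} → MAX(amount)=214

refund | 123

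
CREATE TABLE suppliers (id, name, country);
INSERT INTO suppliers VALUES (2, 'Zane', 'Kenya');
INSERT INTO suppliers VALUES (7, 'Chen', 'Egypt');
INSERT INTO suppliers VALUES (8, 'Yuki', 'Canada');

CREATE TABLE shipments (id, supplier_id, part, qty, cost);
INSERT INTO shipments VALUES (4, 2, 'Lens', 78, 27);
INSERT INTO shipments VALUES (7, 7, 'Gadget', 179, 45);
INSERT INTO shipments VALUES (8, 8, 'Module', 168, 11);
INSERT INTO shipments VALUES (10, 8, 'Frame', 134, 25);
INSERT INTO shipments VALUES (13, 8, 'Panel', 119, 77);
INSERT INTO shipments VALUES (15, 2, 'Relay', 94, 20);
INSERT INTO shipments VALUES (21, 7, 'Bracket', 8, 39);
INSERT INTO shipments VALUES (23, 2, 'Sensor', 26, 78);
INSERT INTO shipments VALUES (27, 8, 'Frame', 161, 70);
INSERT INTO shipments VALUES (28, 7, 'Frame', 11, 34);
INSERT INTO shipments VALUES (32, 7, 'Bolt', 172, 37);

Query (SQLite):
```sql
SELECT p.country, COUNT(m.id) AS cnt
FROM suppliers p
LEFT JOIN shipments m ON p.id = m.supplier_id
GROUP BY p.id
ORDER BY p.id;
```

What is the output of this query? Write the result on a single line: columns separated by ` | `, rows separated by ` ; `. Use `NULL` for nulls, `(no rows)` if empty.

LEFT JOIN keeps every suppliers row; unmatched ones get NULL for shipments columns.
Group by suppliers.id and compute COUNT(m.id). COUNT(col) of an all-NULL group is 0.
  2: ids {4, 15, 23} → COUNT(m.id)=3
  7: ids {7, 21, 28, 32} → COUNT(m.id)=4
  8: ids {8, 10, 13, 27} → COUNT(m.id)=4

Kenya | 3 ; Egypt | 4 ; Canada | 4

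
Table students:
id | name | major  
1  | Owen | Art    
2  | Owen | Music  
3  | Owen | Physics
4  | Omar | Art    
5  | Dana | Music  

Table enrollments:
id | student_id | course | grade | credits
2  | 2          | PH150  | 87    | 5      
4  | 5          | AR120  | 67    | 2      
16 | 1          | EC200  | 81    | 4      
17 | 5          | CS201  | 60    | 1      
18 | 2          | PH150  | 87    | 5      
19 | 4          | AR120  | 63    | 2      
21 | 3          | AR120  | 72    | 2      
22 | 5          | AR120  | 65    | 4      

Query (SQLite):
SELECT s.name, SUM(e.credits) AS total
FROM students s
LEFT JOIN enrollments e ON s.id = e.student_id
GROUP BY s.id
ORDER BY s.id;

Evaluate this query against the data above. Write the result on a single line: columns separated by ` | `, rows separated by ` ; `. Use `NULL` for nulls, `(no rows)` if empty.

LEFT JOIN keeps every students row; unmatched ones get NULL for enrollments columns.
Group by students.id and compute SUM(e.credits). SUM over an all-NULL group is NULL.
  1: ids {16} → SUM(e.credits)=4
  2: ids {2, 18} → SUM(e.credits)=10
  3: ids {21} → SUM(e.credits)=2
  4: ids {19} → SUM(e.credits)=2
  5: ids {4, 17, 22} → SUM(e.credits)=7

Owen | 4 ; Owen | 10 ; Owen | 2 ; Omar | 2 ; Dana | 7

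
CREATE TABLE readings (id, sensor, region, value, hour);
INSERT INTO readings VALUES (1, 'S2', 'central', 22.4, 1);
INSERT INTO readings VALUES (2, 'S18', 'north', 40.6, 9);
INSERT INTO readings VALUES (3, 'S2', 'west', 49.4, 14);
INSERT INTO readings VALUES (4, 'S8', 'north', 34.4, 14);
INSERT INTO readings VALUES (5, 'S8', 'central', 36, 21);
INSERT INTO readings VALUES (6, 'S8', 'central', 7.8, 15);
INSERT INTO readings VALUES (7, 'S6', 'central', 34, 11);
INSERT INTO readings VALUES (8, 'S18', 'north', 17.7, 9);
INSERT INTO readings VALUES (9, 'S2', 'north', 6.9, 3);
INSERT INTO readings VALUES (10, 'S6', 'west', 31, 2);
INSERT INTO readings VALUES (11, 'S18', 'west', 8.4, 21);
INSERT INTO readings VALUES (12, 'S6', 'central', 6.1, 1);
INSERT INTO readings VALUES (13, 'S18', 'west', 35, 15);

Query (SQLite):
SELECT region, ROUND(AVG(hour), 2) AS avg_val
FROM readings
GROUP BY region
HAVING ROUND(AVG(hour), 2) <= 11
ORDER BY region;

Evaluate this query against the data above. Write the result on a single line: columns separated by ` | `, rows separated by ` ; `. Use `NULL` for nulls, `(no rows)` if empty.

central | 9.8 ; north | 8.75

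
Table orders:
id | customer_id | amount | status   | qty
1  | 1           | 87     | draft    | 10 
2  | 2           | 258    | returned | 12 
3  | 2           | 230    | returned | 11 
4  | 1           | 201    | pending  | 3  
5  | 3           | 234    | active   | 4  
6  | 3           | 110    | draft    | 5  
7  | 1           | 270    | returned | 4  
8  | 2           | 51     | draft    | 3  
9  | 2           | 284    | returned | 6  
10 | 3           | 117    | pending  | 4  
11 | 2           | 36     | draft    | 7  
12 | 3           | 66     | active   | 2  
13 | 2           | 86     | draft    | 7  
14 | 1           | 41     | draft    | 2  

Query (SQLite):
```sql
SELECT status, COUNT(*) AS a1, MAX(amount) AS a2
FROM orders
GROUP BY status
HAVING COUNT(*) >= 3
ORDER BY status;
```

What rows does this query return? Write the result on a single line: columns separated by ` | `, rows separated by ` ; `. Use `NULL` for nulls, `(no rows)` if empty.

Group orders by status.
Per group compute: COUNT(*), MAX(amount).
HAVING: drop groups with fewer than 3 rows.
  active: ids {5, 12} → COUNT(*)=2, MAX(amount)=234
  draft: ids {1, 6, 8, 11, 13, 14} → COUNT(*)=6, MAX(amount)=110
  pending: ids {4, 10} → COUNT(*)=2, MAX(amount)=201
  returned: ids {2, 3, 7, 9} → COUNT(*)=4, MAX(amount)=284

draft | 6 | 110 ; returned | 4 | 284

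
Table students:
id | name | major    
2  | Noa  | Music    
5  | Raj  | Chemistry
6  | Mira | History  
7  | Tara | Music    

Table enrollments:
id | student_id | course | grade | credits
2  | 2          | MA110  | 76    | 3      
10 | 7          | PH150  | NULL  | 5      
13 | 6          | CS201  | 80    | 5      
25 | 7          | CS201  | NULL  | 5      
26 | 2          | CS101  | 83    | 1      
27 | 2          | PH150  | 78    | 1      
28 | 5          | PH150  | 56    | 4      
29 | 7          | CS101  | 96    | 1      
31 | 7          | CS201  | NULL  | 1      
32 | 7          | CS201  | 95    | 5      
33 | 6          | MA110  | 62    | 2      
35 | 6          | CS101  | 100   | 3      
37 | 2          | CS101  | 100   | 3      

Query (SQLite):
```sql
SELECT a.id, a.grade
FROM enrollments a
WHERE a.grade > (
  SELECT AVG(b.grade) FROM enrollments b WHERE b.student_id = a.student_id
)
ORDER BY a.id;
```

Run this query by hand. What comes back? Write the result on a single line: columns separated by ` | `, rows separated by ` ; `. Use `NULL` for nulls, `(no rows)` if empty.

For each enrollments row a, compute AVG(grade) over rows sharing a.student_id.
Keep row a if a.grade > that per-group AVG.
  student_id=2: AVG(grade) = 84.25
  student_id=5: AVG(grade) = 56.0
  student_id=6: AVG(grade) = 80.666667
  student_id=7: AVG(grade) = 95.5

29 | 96 ; 35 | 100 ; 37 | 100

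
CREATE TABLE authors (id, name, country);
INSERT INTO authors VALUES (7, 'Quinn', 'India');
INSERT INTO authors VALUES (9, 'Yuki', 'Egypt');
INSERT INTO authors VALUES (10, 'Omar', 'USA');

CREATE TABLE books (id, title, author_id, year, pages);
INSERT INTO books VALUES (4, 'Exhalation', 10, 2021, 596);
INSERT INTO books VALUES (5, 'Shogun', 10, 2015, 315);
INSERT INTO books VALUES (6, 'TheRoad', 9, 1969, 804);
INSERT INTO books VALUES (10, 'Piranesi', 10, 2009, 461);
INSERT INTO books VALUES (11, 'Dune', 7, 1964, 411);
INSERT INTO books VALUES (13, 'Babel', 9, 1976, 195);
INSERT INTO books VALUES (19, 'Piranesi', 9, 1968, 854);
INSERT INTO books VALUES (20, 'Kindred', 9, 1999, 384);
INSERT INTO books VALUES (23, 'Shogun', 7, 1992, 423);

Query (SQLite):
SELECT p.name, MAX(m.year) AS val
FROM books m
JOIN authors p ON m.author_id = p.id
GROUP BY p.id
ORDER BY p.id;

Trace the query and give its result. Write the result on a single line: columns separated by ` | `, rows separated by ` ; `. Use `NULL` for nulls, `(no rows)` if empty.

Join each books row to its authors via author_id.
Group joined rows by authors.id; compute MAX(m.year) per group.
  7: ids {11, 23} → MAX(m.year)=1992
  9: ids {6, 13, 19, 20} → MAX(m.year)=1999
  10: ids {4, 5, 10} → MAX(m.year)=2021

Quinn | 1992 ; Yuki | 1999 ; Omar | 2021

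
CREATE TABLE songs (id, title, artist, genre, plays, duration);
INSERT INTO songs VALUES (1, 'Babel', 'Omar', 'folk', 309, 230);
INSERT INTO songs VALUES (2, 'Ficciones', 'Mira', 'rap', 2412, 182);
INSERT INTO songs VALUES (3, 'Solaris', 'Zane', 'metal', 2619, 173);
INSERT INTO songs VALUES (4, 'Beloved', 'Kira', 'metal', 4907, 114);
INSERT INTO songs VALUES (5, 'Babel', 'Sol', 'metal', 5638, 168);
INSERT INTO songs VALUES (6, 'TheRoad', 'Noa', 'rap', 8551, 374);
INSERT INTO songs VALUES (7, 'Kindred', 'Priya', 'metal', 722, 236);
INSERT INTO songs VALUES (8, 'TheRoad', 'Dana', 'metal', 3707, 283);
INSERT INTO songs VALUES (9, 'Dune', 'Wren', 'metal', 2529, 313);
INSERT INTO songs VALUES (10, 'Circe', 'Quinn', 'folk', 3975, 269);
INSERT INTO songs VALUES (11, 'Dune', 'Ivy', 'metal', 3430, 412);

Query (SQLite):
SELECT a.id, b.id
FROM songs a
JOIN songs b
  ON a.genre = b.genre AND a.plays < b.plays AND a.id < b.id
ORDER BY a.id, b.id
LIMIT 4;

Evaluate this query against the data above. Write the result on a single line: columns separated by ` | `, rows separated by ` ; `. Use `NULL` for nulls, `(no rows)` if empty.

1 | 10 ; 2 | 6 ; 3 | 4 ; 3 | 5

Pairs (a,b) with same genre, a.plays < b.plays, a.id < b.id.
genre groups: folk:{1,10} metal:{3,4,5,7,8,9,11} rap:{2,6}
Ordered by (a.id, b.id); first 4.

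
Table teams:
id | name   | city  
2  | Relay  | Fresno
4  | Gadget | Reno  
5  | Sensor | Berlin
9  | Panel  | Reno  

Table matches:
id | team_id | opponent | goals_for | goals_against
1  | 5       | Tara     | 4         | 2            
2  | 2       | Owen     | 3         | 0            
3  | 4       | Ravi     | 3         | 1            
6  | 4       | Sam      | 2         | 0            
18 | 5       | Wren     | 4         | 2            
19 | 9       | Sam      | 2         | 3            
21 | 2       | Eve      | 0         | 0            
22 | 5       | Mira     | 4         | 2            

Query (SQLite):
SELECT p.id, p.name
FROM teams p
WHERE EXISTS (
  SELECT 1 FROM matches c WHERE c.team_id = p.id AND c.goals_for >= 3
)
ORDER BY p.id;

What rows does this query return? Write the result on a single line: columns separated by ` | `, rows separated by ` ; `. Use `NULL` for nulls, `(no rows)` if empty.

For each teams row, check whether any matches with matching team_id has goals_for >= 3.
Keep rows where that is true.

2 | Relay ; 4 | Gadget ; 5 | Sensor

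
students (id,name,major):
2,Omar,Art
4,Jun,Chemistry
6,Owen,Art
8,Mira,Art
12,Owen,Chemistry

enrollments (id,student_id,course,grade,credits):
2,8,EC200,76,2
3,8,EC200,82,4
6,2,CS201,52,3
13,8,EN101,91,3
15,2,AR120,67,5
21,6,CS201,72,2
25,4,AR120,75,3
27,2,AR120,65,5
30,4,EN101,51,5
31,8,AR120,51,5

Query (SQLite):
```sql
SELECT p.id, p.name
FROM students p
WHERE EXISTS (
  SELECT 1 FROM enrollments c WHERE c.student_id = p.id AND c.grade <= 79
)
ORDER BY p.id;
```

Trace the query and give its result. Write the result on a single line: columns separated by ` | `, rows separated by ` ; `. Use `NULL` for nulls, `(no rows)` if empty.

2 | Omar ; 4 | Jun ; 6 | Owen ; 8 | Mira

For each students row, check whether any enrollments with matching student_id has grade <= 79.
Keep rows where that is true.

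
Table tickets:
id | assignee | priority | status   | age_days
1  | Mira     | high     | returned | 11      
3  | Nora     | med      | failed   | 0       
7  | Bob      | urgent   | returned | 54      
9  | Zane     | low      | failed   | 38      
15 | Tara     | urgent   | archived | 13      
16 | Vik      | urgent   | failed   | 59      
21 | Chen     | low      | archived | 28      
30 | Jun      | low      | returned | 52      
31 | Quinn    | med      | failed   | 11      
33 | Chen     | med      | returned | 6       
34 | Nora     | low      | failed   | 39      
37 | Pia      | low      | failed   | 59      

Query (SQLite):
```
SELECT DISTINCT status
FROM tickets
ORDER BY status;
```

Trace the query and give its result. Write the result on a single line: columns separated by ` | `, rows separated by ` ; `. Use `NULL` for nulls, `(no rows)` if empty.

Collect distinct status values from tickets.

archived ; failed ; returned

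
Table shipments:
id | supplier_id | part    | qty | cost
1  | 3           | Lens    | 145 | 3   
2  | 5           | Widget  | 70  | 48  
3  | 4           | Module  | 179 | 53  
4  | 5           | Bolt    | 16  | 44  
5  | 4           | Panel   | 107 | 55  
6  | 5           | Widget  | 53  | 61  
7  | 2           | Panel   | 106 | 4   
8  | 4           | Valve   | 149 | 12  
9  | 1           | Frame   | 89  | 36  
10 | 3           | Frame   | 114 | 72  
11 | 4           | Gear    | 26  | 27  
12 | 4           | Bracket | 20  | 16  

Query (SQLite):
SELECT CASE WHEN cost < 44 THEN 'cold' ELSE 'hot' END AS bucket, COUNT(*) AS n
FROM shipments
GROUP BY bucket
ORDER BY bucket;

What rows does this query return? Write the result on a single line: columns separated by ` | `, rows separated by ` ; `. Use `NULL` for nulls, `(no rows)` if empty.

Bucket rows by cost < 44 → 'cold' else 'hot'; count each bucket.

cold | 6 ; hot | 6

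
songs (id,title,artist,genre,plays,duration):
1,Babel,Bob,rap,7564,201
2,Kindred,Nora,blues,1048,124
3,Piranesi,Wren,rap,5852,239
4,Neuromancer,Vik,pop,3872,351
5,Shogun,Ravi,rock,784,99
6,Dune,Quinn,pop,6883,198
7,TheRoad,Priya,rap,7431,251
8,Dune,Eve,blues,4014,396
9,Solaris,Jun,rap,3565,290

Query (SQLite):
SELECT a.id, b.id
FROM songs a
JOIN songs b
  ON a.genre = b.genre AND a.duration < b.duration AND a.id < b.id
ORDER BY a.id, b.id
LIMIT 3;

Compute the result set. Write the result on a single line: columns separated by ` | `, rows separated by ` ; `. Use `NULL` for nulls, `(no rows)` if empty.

1 | 3 ; 1 | 7 ; 1 | 9

Pairs (a,b) with same genre, a.duration < b.duration, a.id < b.id.
genre groups: blues:{2,8} pop:{4,6} rap:{1,3,7,9} rock:{5}
Ordered by (a.id, b.id); first 3.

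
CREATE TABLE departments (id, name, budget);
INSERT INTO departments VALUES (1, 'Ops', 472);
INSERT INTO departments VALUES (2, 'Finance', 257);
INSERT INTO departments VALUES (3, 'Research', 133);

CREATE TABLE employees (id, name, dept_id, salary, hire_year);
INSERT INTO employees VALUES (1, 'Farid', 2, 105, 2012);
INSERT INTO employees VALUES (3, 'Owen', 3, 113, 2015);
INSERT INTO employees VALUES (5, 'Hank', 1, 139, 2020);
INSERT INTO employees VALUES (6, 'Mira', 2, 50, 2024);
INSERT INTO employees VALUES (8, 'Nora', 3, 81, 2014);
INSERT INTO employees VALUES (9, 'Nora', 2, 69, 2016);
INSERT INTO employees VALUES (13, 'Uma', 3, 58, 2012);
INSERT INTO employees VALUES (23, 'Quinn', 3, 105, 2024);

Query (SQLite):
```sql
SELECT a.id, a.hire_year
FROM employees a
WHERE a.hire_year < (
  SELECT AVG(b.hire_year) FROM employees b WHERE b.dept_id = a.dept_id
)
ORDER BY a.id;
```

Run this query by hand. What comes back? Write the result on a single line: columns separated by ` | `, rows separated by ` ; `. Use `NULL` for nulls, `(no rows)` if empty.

1 | 2012 ; 3 | 2015 ; 8 | 2014 ; 9 | 2016 ; 13 | 2012

For each employees row a, compute AVG(hire_year) over rows sharing a.dept_id.
Keep row a if a.hire_year < that per-group AVG.
  dept_id=1: AVG(hire_year) = 2020.0
  dept_id=2: AVG(hire_year) = 2017.333333
  dept_id=3: AVG(hire_year) = 2016.25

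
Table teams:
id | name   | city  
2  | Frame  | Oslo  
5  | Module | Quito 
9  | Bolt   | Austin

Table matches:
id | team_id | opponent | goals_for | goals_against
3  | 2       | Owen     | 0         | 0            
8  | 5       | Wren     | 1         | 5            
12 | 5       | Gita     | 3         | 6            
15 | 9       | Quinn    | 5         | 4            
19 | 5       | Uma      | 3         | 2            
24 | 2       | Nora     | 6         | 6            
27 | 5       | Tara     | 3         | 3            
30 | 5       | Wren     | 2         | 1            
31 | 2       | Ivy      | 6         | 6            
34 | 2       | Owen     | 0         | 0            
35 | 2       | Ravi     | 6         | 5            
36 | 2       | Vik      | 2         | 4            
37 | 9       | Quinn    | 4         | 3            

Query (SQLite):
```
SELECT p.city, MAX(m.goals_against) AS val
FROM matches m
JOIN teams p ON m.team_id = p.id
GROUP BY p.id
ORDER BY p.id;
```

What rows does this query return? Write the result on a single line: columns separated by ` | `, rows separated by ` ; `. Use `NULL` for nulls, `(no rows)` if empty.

Join each matches row to its teams via team_id.
Group joined rows by teams.id; compute MAX(m.goals_against) per group.
  2: ids {3, 24, 31, 34, 35, 36} → MAX(m.goals_against)=6
  5: ids {8, 12, 19, 27, 30} → MAX(m.goals_against)=6
  9: ids {15, 37} → MAX(m.goals_against)=4

Oslo | 6 ; Quito | 6 ; Austin | 4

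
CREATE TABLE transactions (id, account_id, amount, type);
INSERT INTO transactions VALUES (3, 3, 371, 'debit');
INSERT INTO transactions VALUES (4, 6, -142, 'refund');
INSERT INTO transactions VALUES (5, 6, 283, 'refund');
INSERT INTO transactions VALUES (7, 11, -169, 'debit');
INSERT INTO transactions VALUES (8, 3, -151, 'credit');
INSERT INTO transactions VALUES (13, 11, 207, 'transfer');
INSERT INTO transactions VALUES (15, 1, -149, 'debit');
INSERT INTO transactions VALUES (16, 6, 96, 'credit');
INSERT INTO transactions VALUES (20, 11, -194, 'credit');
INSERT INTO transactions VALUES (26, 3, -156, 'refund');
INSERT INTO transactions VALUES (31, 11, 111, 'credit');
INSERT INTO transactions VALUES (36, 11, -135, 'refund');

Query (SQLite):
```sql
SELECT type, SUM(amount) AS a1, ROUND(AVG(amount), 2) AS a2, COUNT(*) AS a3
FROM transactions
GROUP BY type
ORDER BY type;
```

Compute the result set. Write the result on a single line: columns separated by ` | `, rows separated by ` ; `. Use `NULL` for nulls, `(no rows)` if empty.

Group transactions by type.
Per group compute: SUM(amount), ROUND(AVG(amount), 2), COUNT(*).
  credit: ids {8, 16, 20, 31} → SUM(amount)=-138, ROUND(AVG(amount), 2)=-34.5, COUNT(*)=4
  debit: ids {3, 7, 15} → SUM(amount)=53, ROUND(AVG(amount), 2)=17.67, COUNT(*)=3
  refund: ids {4, 5, 26, 36} → SUM(amount)=-150, ROUND(AVG(amount), 2)=-37.5, COUNT(*)=4
  transfer: ids {13} → SUM(amount)=207, ROUND(AVG(amount), 2)=207, COUNT(*)=1

credit | -138 | -34.5 | 4 ; debit | 53 | 17.67 | 3 ; refund | -150 | -37.5 | 4 ; transfer | 207 | 207 | 1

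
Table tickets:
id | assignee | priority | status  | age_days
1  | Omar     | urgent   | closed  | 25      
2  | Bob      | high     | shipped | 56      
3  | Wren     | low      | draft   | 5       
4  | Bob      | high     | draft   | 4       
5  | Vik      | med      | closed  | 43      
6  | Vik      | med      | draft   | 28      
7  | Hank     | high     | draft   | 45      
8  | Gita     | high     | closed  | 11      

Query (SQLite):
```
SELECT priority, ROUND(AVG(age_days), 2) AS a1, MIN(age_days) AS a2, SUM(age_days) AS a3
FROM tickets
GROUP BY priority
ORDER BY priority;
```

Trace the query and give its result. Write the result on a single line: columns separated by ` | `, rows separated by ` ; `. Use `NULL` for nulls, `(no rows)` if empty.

high | 29 | 4 | 116 ; low | 5 | 5 | 5 ; med | 35.5 | 28 | 71 ; urgent | 25 | 25 | 25

Group tickets by priority.
Per group compute: ROUND(AVG(age_days), 2), MIN(age_days), SUM(age_days).
  high: ids {2, 4, 7, 8} → ROUND(AVG(age_days), 2)=29, MIN(age_days)=4, SUM(age_days)=116
  low: ids {3} → ROUND(AVG(age_days), 2)=5, MIN(age_days)=5, SUM(age_days)=5
  med: ids {5, 6} → ROUND(AVG(age_days), 2)=35.5, MIN(age_days)=28, SUM(age_days)=71
  urgent: ids {1} → ROUND(AVG(age_days), 2)=25, MIN(age_days)=25, SUM(age_days)=25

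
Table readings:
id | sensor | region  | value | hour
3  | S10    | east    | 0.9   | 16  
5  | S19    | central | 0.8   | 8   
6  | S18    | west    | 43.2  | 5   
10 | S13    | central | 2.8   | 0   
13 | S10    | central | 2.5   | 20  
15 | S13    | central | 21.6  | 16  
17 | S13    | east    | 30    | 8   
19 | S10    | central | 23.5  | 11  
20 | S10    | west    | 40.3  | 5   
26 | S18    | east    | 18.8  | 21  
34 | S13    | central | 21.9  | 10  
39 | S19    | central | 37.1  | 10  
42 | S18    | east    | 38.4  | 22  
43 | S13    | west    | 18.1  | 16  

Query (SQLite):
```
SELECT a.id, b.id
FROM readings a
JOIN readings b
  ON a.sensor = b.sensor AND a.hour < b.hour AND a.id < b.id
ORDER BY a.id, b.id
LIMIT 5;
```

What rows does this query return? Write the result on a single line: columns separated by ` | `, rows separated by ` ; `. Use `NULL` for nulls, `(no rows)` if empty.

Pairs (a,b) with same sensor, a.hour < b.hour, a.id < b.id.
sensor groups: S10:{3,13,19,20} S13:{10,15,17,34,43} S18:{6,26,42} S19:{5,39}
Ordered by (a.id, b.id); first 5.

3 | 13 ; 5 | 39 ; 6 | 26 ; 6 | 42 ; 10 | 15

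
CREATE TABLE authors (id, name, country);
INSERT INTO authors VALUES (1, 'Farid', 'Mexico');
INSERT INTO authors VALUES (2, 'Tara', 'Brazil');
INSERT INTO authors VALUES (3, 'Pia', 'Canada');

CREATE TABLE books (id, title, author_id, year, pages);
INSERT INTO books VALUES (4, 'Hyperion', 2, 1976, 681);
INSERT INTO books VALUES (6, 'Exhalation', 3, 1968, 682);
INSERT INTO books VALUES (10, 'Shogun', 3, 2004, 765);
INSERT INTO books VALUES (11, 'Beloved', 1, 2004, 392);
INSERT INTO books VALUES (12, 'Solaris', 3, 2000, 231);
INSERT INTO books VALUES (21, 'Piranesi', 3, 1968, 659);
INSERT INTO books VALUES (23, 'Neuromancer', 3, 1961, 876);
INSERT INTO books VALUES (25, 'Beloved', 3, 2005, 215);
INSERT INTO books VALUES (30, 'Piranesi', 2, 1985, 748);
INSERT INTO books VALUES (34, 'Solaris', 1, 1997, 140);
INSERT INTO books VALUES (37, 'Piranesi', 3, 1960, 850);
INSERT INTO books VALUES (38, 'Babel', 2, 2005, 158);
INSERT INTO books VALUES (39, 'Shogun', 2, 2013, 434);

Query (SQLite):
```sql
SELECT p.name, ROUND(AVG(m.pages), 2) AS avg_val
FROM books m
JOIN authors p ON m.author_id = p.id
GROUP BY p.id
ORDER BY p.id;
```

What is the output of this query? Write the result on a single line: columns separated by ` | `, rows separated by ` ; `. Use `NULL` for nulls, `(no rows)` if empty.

Join each books row to its authors via author_id.
Group joined rows by authors.id; compute ROUND(AVG(m.pages), 2) per group.
  1: ids {11, 34} → ROUND(AVG(m.pages), 2)=266
  2: ids {4, 30, 38, 39} → ROUND(AVG(m.pages), 2)=505.25
  3: ids {6, 10, 12, 21, 23, 25, 37} → ROUND(AVG(m.pages), 2)=611.14

Farid | 266 ; Tara | 505.25 ; Pia | 611.14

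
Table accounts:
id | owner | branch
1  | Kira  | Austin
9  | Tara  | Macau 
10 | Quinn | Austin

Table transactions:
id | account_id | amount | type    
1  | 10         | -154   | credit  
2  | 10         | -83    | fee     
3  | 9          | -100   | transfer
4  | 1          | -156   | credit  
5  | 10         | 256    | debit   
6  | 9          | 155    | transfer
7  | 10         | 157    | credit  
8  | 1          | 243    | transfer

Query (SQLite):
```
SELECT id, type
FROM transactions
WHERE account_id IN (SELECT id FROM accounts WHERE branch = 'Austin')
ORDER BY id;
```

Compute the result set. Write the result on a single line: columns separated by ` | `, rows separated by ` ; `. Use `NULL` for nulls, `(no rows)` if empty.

1 | credit ; 2 | fee ; 4 | credit ; 5 | debit ; 7 | credit ; 8 | transfer

Inner query: accounts.id where branch = 'Austin'.
Outer: keep transactions rows whose account_id is in that set.
Inner query → {1, 10}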